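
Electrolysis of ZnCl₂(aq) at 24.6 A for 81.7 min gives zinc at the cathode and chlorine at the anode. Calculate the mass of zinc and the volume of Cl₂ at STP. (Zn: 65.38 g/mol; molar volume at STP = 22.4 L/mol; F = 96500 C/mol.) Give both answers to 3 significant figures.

Q = 24.6 × 4902 = 1.206×10^5 C; n(e⁻) = 1.206×10^5 / 96500 = 1.250 mol
Cathode: Zn²⁺ + 2e⁻ → Zn → n(Zn) = 1.250/2 = 0.6250 mol → 40.9 g
Anode: 2Cl⁻ → Cl₂ + 2e⁻ → n(Cl₂) = 1.250/2 = 0.6250 mol → 14.0 L

40.9 g Zn; 14.0 L Cl₂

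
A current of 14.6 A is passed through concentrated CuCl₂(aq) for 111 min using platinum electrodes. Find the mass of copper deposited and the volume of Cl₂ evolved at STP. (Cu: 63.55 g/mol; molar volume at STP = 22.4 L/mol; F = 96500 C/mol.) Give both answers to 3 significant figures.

Q = 14.6 × 6660 = 97240 C; n(e⁻) = 97240 / 96500 = 1.008 mol
Cathode: Cu²⁺ + 2e⁻ → Cu → n(Cu) = 1.008/2 = 0.5040 mol → 32.0 g
Anode: 2Cl⁻ → Cl₂ + 2e⁻ → n(Cl₂) = 1.008/2 = 0.5040 mol → 11.3 L

32.0 g Cu; 11.3 L Cl₂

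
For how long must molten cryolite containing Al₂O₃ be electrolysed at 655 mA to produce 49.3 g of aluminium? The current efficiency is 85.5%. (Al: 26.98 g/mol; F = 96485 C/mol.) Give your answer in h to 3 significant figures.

262 h

n(Al) = 49.3 / 26.98 = 1.827 mol
Al³⁺ + 3e⁻ → Al, so n(e⁻) = 3 × 1.827 = 5.481 mol
Q = 5.481 × 96485 / 0.855 = 6.185×10^5 C
t = Q / I = 6.185×10^5 / 0.655 = 9.443×10^5 s = 262 h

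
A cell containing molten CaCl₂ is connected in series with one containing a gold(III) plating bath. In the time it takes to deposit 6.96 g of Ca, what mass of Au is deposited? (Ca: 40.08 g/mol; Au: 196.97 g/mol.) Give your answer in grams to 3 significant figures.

n(Ca) = 6.96 / 40.08 = 0.1737 mol
Ca²⁺ + 2e⁻ → Ca, so n(e⁻) = 2 × 0.1737 = 0.3474 mol
The cells are in series, so the same charge (and hence the same n(e⁻) = 0.3474 mol) passes through both.
Au³⁺ + 3e⁻ → Au, so n(Au) = 0.3474 / 3 = 0.1158 mol
m(Au) = 0.1158 × 196.97 = 22.8 g

22.8 g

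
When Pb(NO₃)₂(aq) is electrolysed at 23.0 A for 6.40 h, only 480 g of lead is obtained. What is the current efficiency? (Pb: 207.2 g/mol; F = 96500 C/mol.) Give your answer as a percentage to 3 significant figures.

84.4%

Q = 23.0 × 23040 = 5.299×10^5 C
n(e⁻) = 5.299×10^5 / 96500 = 5.491 mol
Pb²⁺ + 2e⁻ → Pb, so theoretical n(Pb) = 2.746 mol → 569.0 g
Efficiency = 480 / 569.0 = 0.8436 = 84.4%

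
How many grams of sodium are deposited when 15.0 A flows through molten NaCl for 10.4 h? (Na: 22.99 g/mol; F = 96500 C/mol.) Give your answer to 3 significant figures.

Q = It = 15.0 × 37440 = 5.616×10^5 C
n(e⁻) = 5.616×10^5 / 96500 = 5.820 mol
Na⁺ + e⁻ → Na, so n(Na) = 5.820 mol
m = 5.820 × 22.99 = 134 g

134 g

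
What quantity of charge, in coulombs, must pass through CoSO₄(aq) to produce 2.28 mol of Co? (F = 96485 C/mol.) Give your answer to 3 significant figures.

4.40×10^5 C

Co²⁺ + 2e⁻ → Co, so n(e⁻) = 2 × 2.28 = 4.560 mol
Q = 4.560 × 96485 = 4.400×10^5 C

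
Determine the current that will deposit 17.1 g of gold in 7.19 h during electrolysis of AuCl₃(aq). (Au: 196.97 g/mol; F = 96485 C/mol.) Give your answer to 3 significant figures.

0.971 A

n(Au) = 17.1 / 196.97 = 0.08682 mol
Au³⁺ + 3e⁻ → Au, so n(e⁻) = 3 × 0.08682 = 0.2605 mol
Q = 0.2605 × 96485 = 25130 C
I = Q / t = 25130 / 25884 s = 0.971 A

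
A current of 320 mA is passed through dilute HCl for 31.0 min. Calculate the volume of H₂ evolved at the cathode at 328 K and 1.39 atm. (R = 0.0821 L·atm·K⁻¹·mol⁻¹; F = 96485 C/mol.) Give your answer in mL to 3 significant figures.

Charge passed = 0.320 × 1860 = 595.2 C
n(e⁻) = Q/F = 595.2/96485 = 0.006169 mol
2H⁺ + 2e⁻ → H₂, so n(H₂) = 0.006169 / 2 = 0.003085 mol
V = nRT/P = 0.003085 × 0.0821 × 328 / 1.39 = 0.05977 L
= 59.8 mL

59.8 mL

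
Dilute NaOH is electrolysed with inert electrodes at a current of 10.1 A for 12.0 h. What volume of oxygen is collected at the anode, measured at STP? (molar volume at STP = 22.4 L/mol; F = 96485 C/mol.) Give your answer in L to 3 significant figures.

25.3 L

Charge passed = 10.1 × 43200 = 4.363×10^5 C
n(e⁻) = Q/F = 4.363×10^5/96485 = 4.522 mol
2H₂O → O₂ + 4H⁺ + 4e⁻, so n(O₂) = 4.522 / 4 = 1.131 mol
V = 1.131 × 22.4 = 25.33 L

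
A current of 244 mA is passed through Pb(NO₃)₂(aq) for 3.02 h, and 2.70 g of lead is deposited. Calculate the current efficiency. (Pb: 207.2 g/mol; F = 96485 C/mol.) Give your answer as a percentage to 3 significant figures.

Q = 0.244 × 10872 = 2653 C
n(e⁻) = 2653 / 96485 = 0.02750 mol
Pb²⁺ + 2e⁻ → Pb, so theoretical n(Pb) = 0.01375 mol → 2.849 g
Efficiency = 2.70 / 2.849 = 0.9477 = 94.8%

94.8%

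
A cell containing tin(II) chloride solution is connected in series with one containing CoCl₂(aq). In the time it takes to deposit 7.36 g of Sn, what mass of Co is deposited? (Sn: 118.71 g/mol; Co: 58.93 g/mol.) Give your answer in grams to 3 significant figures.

3.65 g

n(Sn) = 7.36 / 118.71 = 0.06200 mol
Sn²⁺ + 2e⁻ → Sn, so n(e⁻) = 2 × 0.06200 = 0.1240 mol
Same current for the same time ⇒ same n(e⁻) = 0.1240 mol in both cells.
Co²⁺ + 2e⁻ → Co, so n(Co) = 0.1240 / 2 = 0.06200 mol
m(Co) = 0.06200 × 58.93 = 3.65 g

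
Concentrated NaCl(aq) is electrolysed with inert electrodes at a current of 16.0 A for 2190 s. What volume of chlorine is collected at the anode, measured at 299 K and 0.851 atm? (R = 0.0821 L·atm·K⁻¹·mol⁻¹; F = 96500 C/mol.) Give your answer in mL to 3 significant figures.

5240 mL

Q = It = 16.0 × 2190 = 35040 C
Moles of electrons = 35040 / 96500 = 0.3631 mol
2Cl⁻ → Cl₂ + 2e⁻, so n(Cl₂) = 0.3631 / 2 = 0.1816 mol
V = nRT/P = 0.1816 × 0.0821 × 299 / 0.851 = 5.238 L
= 5240 mL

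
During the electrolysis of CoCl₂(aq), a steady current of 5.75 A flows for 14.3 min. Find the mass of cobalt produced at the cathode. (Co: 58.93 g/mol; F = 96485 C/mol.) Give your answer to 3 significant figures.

1.51 g

Charge passed = 5.75 × 858 = 4934 C
n(e⁻) = 4934 / 96485 = 0.05114 mol
Co²⁺ + 2e⁻ → Co, so n(Co) = 0.05114 / 2 = 0.02557 mol
m = 0.02557 × 58.93 = 1.51 g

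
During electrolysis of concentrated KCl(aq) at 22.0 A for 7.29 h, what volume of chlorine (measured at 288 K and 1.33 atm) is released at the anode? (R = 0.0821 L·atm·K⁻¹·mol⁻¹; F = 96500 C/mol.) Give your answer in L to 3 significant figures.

Q = It = 22.0 × 26244 = 5.774×10^5 C
Moles of electrons = 5.774×10^5 / 96500 = 5.983 mol
2Cl⁻ → Cl₂ + 2e⁻, so n(Cl₂) = 5.983 / 2 = 2.992 mol
V = nRT/P = 2.992 × 0.0821 × 288 / 1.33 = 53.19 L

53.2 L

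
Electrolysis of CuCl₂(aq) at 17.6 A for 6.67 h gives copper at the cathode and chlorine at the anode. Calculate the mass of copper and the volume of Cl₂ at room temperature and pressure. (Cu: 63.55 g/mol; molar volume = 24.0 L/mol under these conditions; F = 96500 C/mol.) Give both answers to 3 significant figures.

Q = 17.6 × 24012 = 4.226×10^5 C; n(e⁻) = 4.226×10^5 / 96500 = 4.379 mol
Cathode: Cu²⁺ + 2e⁻ → Cu → n(Cu) = 4.379/2 = 2.190 mol → 139 g
Anode: 2Cl⁻ → Cl₂ + 2e⁻ → n(Cl₂) = 4.379/2 = 2.190 mol → 52.6 L

139 g Cu; 52.6 L Cl₂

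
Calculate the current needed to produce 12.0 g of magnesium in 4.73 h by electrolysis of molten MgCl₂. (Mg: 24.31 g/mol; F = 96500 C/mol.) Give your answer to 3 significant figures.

5.59 A

n(Mg) = 12.0 / 24.31 = 0.4936 mol
Mg²⁺ + 2e⁻ → Mg, so n(e⁻) = 2 × 0.4936 = 0.9872 mol
Q = 0.9872 × 96500 = 95260 C
I = Q / t = 95260 / 17028 s = 5.59 A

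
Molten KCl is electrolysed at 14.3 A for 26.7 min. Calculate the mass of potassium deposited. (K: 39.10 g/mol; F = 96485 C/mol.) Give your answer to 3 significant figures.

9.28 g

Q = It = 14.3 × 1602 = 22910 C
Moles of electrons = 22910 / 96485 = 0.2374 mol
K⁺ + e⁻ → K, so n(K) = 0.2374 mol
m = 0.2374 × 39.10 = 9.28 g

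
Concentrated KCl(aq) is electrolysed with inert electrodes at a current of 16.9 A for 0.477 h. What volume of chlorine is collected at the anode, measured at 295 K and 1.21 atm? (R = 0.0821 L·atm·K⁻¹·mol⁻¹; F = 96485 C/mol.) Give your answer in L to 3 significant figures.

3.01 L

Charge passed = 16.9 × 1717.2 = 29020 C
Moles of electrons = 29020 / 96485 = 0.3008 mol
2Cl⁻ → Cl₂ + 2e⁻, so n(Cl₂) = 0.3008 / 2 = 0.1504 mol
V = nRT/P = 0.1504 × 0.0821 × 295 / 1.21 = 3.010 L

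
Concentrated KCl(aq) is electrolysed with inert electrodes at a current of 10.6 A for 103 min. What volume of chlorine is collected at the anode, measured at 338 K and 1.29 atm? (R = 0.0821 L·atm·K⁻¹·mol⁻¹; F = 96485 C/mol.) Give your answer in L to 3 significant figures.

7.30 L

Q = 10.6 A × 6180 s = 65510 C
n(e⁻) = Q/F = 65510/96485 = 0.6790 mol
2Cl⁻ → Cl₂ + 2e⁻, so n(Cl₂) = 0.6790 / 2 = 0.3395 mol
V = nRT/P = 0.3395 × 0.0821 × 338 / 1.29 = 7.303 L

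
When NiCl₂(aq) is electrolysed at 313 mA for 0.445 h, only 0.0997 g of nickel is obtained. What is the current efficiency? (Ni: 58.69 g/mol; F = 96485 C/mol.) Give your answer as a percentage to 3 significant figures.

65.4%

Q = 0.313 × 1602 = 501.4 C
n(e⁻) = 501.4 / 96485 = 0.005197 mol
Ni²⁺ + 2e⁻ → Ni, so theoretical n(Ni) = 0.002599 mol → 0.1525 g
Efficiency = 0.0997 / 0.1525 = 0.6538 = 65.4%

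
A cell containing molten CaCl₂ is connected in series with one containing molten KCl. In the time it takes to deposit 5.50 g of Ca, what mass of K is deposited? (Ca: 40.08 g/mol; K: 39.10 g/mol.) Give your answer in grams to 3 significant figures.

n(Ca) = 5.50 / 40.08 = 0.1372 mol
Ca²⁺ + 2e⁻ → Ca, so n(e⁻) = 2 × 0.1372 = 0.2744 mol
Same current for the same time ⇒ same n(e⁻) = 0.2744 mol in both cells.
K⁺ + e⁻ → K, so n(K) = 0.2744 mol
m(K) = 0.2744 × 39.10 = 10.7 g

10.7 g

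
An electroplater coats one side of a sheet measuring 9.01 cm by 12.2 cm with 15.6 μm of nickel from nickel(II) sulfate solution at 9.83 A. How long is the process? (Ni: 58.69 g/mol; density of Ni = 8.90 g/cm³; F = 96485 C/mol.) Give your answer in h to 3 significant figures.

0.142 h

Plated area = 9.01 × 12.2 = 109.9 cm²
Volume = 109.9 × 15.6×10⁻⁴ cm = 0.1714 cm³
m(Ni) = 0.1714 × 8.90 = 1.525 g
n(Ni) = 1.525 / 58.69 = 0.02598 mol; n(e⁻) = 2 × 0.02598 = 0.05196 mol
Q = 0.05196 × 96485 = 5013 C
t = 5013 / 9.83 = 510.0 s = 0.142 h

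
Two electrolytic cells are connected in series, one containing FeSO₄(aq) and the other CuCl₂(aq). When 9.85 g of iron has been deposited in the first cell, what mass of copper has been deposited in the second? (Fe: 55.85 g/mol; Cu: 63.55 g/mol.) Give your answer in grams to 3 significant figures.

n(Fe) = 9.85 / 55.85 = 0.1764 mol
Fe²⁺ + 2e⁻ → Fe, so n(e⁻) = 2 × 0.1764 = 0.3528 mol
The cells are in series, so the same charge (and hence the same n(e⁻) = 0.3528 mol) passes through both.
Cu²⁺ + 2e⁻ → Cu, so n(Cu) = 0.3528 / 2 = 0.1764 mol
m(Cu) = 0.1764 × 63.55 = 11.2 g

11.2 g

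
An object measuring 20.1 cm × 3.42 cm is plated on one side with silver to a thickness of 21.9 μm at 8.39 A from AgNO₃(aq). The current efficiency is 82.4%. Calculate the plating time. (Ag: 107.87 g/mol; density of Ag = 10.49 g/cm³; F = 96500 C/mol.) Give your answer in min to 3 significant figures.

Plated area = 20.1 × 3.42 = 68.74 cm²
Volume = 68.74 × 21.9×10⁻⁴ cm = 0.1505 cm³
m(Ag) = 0.1505 × 10.49 = 1.579 g
n(Ag) = 1.579 / 107.87 = 0.01464 mol; n(e⁻) = 0.01464 mol
Q = 0.01464 × 96500 / 0.824 = 1715 C
t = 1715 / 8.39 = 204.4 s = 3.41 min

3.41 min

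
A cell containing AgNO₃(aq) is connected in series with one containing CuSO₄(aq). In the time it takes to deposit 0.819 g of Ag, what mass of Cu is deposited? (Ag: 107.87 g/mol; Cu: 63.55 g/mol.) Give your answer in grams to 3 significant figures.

0.241 g

n(Ag) = 0.819 / 107.87 = 0.007592 mol
Ag⁺ + e⁻ → Ag, so n(e⁻) = 0.007592 mol
Same current for the same time ⇒ same n(e⁻) = 0.007592 mol in both cells.
Cu²⁺ + 2e⁻ → Cu, so n(Cu) = 0.007592 / 2 = 0.003796 mol
m(Cu) = 0.003796 × 63.55 = 0.241 g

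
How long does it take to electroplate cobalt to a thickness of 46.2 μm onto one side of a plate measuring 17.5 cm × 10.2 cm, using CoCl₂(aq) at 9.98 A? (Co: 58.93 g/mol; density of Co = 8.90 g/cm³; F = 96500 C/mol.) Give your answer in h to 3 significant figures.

Plated area = 17.5 × 10.2 = 178.5 cm²
Volume = 178.5 × 46.2×10⁻⁴ cm = 0.8247 cm³
m(Co) = 0.8247 × 8.90 = 7.340 g
n(Co) = 7.340 / 58.93 = 0.1246 mol; n(e⁻) = 2 × 0.1246 = 0.2492 mol
Q = 0.2492 × 96500 = 24050 C
t = 24050 / 9.98 = 2410 s = 0.669 h

0.669 h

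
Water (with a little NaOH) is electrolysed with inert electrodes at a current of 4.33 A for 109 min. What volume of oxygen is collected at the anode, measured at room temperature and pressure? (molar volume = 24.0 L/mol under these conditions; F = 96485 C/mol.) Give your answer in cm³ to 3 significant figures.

1760 cm³

Q = It = 4.33 × 6540 = 28320 C
n(e⁻) = Q/F = 28320/96485 = 0.2935 mol
2H₂O → O₂ + 4H⁺ + 4e⁻, so n(O₂) = 0.2935 / 4 = 0.07338 mol
V = 0.07338 × 24.0 = 1.761 L
= 1760 cm³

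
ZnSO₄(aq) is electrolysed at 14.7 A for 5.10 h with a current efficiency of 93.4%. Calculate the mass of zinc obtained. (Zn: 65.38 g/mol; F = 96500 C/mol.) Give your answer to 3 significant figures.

Q = 14.7 × 18360 = 2.699×10^5 C
n(e⁻) = 2.699×10^5 / 96500 = 2.797 mol
Zn²⁺ + 2e⁻ → Zn, so theoretical m(Zn) = 1.399 × 65.38 = 91.47 g
Actual mass = 93.4% × 91.47 = 85.4 g

85.4 g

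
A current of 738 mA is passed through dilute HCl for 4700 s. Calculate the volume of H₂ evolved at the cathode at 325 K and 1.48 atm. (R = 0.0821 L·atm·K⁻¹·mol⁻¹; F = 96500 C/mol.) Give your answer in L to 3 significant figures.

Charge passed = 0.738 × 4700 = 3469 C
Moles of electrons = 3469 / 96500 = 0.03595 mol
2H⁺ + 2e⁻ → H₂, so n(H₂) = 0.03595 / 2 = 0.01798 mol
V = nRT/P = 0.01798 × 0.0821 × 325 / 1.48 = 0.3242 L

0.324 L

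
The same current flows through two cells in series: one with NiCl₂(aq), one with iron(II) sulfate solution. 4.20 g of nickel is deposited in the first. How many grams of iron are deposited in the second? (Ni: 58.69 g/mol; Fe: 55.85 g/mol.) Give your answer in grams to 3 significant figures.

4.00 g

n(Ni) = 4.20 / 58.69 = 0.07156 mol
Ni²⁺ + 2e⁻ → Ni, so n(e⁻) = 2 × 0.07156 = 0.1431 mol
Since the cells are in series, n(e⁻) in the Fe cell is also 0.1431 mol.
Fe²⁺ + 2e⁻ → Fe, so n(Fe) = 0.1431 / 2 = 0.07155 mol
m(Fe) = 0.07155 × 55.85 = 4.00 g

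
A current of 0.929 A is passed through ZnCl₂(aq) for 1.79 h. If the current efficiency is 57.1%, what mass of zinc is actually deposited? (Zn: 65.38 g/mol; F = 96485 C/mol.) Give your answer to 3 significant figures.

Q = 0.929 × 6444 = 5986 C
n(e⁻) = 5986 / 96485 = 0.06204 mol
Zn²⁺ + 2e⁻ → Zn, so theoretical m(Zn) = 0.03102 × 65.38 = 2.028 g
Actual mass = 57.1% × 2.028 = 1.16 g

1.16 g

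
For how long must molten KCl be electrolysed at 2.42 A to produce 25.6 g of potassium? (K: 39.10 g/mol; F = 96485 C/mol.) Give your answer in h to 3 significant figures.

7.25 h

n(K) = 25.6 / 39.10 = 0.6547 mol
K⁺ + e⁻ → K, so n(e⁻) = 0.6547 mol
Q = 0.6547 × 96485 = 63170 C
t = Q / I = 63170 / 2.42 = 26100 s = 7.25 h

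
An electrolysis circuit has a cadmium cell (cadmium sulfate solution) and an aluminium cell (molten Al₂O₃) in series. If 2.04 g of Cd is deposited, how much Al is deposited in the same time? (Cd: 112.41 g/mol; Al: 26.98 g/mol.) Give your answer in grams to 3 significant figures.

n(Cd) = 2.04 / 112.41 = 0.01815 mol
Cd²⁺ + 2e⁻ → Cd, so n(e⁻) = 2 × 0.01815 = 0.03630 mol
In series, the same 0.03630 mol of electrons flows through the second cell.
Al³⁺ + 3e⁻ → Al, so n(Al) = 0.03630 / 3 = 0.01210 mol
m(Al) = 0.01210 × 26.98 = 0.326 g

0.326 g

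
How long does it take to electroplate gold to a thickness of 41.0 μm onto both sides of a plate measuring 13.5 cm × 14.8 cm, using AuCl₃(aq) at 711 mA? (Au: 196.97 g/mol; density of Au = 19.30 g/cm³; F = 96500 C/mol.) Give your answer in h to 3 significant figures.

18.2 h

Plated area = 2 × 13.5 × 14.8 = 399.6 cm²
Volume = 399.6 × 41.0×10⁻⁴ cm = 1.638 cm³
m(Au) = 1.638 × 19.30 = 31.61 g
n(Au) = 31.61 / 196.97 = 0.1605 mol; n(e⁻) = 3 × 0.1605 = 0.4815 mol
Q = 0.4815 × 96500 = 46460 C
t = 46460 / 0.711 = 65340 s = 18.2 h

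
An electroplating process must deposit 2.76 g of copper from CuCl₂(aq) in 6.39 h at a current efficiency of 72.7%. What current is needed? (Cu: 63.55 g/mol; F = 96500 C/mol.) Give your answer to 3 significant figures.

n(Cu) = 2.76 / 63.55 = 0.04343 mol
Cu²⁺ + 2e⁻ → Cu, so n(e⁻) = 2 × 0.04343 = 0.08686 mol
Q = 0.08686 × 96500 / 0.727 = 11530 C
I = Q / t = 11530 / 23004 s = 0.501 A

0.501 A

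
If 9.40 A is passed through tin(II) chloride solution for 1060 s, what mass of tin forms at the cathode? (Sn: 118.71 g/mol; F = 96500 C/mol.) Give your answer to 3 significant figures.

Charge passed = 9.40 × 1060 = 9964 C
n(e⁻) = Q/F = 9964/96500 = 0.1033 mol
Sn²⁺ + 2e⁻ → Sn, so n(Sn) = 0.1033 / 2 = 0.05165 mol
m = 0.05165 × 118.71 = 6.13 g

6.13 g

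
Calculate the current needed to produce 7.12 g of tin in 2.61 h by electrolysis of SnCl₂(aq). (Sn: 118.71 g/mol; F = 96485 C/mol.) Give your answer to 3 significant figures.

n(Sn) = 7.12 / 118.71 = 0.05998 mol
Sn²⁺ + 2e⁻ → Sn, so n(e⁻) = 2 × 0.05998 = 0.1200 mol
Q = 0.1200 × 96485 = 11580 C
I = Q / t = 11580 / 9396 s = 1.23 A

1.23 A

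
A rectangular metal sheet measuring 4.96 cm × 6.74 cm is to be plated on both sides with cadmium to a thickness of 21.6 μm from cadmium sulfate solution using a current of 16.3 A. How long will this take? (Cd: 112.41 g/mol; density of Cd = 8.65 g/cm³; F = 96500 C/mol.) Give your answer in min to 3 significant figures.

Plated area = 2 × 4.96 × 6.74 = 66.86 cm²
Volume = 66.86 × 21.6×10⁻⁴ cm = 0.1444 cm³
m(Cd) = 0.1444 × 8.65 = 1.249 g
n(Cd) = 1.249 / 112.41 = 0.01111 mol; n(e⁻) = 2 × 0.01111 = 0.02222 mol
Q = 0.02222 × 96500 = 2144 C
t = 2144 / 16.3 = 131.5 s = 2.19 min

2.19 min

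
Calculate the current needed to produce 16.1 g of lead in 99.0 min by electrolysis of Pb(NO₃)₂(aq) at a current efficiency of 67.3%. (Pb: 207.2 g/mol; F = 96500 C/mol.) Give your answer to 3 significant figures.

3.75 A

n(Pb) = 16.1 / 207.2 = 0.07770 mol
Pb²⁺ + 2e⁻ → Pb, so n(e⁻) = 2 × 0.07770 = 0.1554 mol
Q = 0.1554 × 96500 / 0.673 = 22280 C
I = Q / t = 22280 / 5940 s = 3.75 A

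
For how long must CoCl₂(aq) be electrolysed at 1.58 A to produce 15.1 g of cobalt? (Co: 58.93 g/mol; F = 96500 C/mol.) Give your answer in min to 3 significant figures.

n(Co) = 15.1 / 58.93 = 0.2562 mol
Co²⁺ + 2e⁻ → Co, so n(e⁻) = 2 × 0.2562 = 0.5124 mol
Q = 0.5124 × 96500 = 49450 C
t = Q / I = 49450 / 1.58 = 31300 s = 522 min

522 min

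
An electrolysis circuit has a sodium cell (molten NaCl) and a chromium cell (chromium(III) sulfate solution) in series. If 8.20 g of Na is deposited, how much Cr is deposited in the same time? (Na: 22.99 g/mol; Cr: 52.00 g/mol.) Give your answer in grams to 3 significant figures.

n(Na) = 8.20 / 22.99 = 0.3567 mol
Na⁺ + e⁻ → Na, so n(e⁻) = 0.3567 mol
In series, the same 0.3567 mol of electrons flows through the second cell.
Cr³⁺ + 3e⁻ → Cr, so n(Cr) = 0.3567 / 3 = 0.1189 mol
m(Cr) = 0.1189 × 52.00 = 6.18 g

6.18 g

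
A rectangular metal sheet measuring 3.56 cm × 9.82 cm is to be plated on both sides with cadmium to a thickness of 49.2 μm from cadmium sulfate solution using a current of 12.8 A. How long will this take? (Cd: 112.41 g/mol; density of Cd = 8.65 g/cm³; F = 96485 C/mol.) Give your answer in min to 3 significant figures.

Plated area = 2 × 3.56 × 9.82 = 69.92 cm²
Volume = 69.92 × 49.2×10⁻⁴ cm = 0.3440 cm³
m(Cd) = 0.3440 × 8.65 = 2.976 g
n(Cd) = 2.976 / 112.41 = 0.02647 mol; n(e⁻) = 2 × 0.02647 = 0.05294 mol
Q = 0.05294 × 96485 = 5108 C
t = 5108 / 12.8 = 399.1 s = 6.65 min

6.65 min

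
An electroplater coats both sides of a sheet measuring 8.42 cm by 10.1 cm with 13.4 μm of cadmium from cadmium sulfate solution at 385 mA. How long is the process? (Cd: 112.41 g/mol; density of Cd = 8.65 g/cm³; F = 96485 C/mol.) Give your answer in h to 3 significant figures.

2.44 h

Plated area = 2 × 8.42 × 10.1 = 170.1 cm²
Volume = 170.1 × 13.4×10⁻⁴ cm = 0.2279 cm³
m(Cd) = 0.2279 × 8.65 = 1.971 g
n(Cd) = 1.971 / 112.41 = 0.01753 mol; n(e⁻) = 2 × 0.01753 = 0.03506 mol
Q = 0.03506 × 96485 = 3383 C
t = 3383 / 0.385 = 8787 s = 2.44 h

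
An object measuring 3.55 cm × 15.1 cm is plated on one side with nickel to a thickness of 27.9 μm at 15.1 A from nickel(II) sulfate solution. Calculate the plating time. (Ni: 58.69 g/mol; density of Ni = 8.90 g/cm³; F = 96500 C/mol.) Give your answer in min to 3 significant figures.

Plated area = 3.55 × 15.1 = 53.61 cm²
Volume = 53.61 × 27.9×10⁻⁴ cm = 0.1496 cm³
m(Ni) = 0.1496 × 8.90 = 1.331 g
n(Ni) = 1.331 / 58.69 = 0.02268 mol; n(e⁻) = 2 × 0.02268 = 0.04536 mol
Q = 0.04536 × 96500 = 4377 C
t = 4377 / 15.1 = 289.9 s = 4.83 min

4.83 min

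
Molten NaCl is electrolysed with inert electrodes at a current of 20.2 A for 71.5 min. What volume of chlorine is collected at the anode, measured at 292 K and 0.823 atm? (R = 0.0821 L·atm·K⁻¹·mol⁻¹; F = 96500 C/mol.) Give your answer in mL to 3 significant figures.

Q = It = 20.2 × 4290 = 86660 C
n(e⁻) = Q/F = 86660/96500 = 0.8980 mol
2Cl⁻ → Cl₂ + 2e⁻, so n(Cl₂) = 0.8980 / 2 = 0.4490 mol
V = nRT/P = 0.4490 × 0.0821 × 292 / 0.823 = 13.08 L
= 13100 mL

13100 mL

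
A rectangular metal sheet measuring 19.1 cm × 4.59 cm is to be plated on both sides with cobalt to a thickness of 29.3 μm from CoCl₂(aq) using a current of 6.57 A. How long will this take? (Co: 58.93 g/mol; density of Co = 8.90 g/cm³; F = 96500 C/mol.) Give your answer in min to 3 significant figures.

38.0 min

Plated area = 2 × 19.1 × 4.59 = 175.3 cm²
Volume = 175.3 × 29.3×10⁻⁴ cm = 0.5136 cm³
m(Co) = 0.5136 × 8.90 = 4.571 g
n(Co) = 4.571 / 58.93 = 0.07757 mol; n(e⁻) = 2 × 0.07757 = 0.1551 mol
Q = 0.1551 × 96500 = 14970 C
t = 14970 / 6.57 = 2279 s = 38.0 min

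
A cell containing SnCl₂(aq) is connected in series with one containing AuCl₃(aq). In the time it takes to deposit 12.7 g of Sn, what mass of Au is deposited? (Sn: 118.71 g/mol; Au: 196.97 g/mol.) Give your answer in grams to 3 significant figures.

14.0 g

n(Sn) = 12.7 / 118.71 = 0.1070 mol
Sn²⁺ + 2e⁻ → Sn, so n(e⁻) = 2 × 0.1070 = 0.2140 mol
Since the cells are in series, n(e⁻) in the Au cell is also 0.2140 mol.
Au³⁺ + 3e⁻ → Au, so n(Au) = 0.2140 / 3 = 0.07133 mol
m(Au) = 0.07133 × 196.97 = 14.0 g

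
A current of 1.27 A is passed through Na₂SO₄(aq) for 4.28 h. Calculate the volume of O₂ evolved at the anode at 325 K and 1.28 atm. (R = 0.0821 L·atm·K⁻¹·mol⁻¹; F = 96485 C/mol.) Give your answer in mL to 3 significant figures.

1060 mL

Q = It = 1.27 × 15408 = 19570 C
Moles of electrons = 19570 / 96485 = 0.2028 mol
2H₂O → O₂ + 4H⁺ + 4e⁻, so n(O₂) = 0.2028 / 4 = 0.05070 mol
V = nRT/P = 0.05070 × 0.0821 × 325 / 1.28 = 1.057 L
= 1060 mL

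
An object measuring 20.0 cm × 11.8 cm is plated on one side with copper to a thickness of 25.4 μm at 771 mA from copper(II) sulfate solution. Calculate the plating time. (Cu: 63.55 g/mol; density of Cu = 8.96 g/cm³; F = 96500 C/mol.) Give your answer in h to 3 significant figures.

Plated area = 20.0 × 11.8 = 236.0 cm²
Volume = 236.0 × 25.4×10⁻⁴ cm = 0.5994 cm³
m(Cu) = 0.5994 × 8.96 = 5.371 g
n(Cu) = 5.371 / 63.55 = 0.08452 mol; n(e⁻) = 2 × 0.08452 = 0.1690 mol
Q = 0.1690 × 96500 = 16310 C
t = 16310 / 0.771 = 21150 s = 5.88 h

5.88 h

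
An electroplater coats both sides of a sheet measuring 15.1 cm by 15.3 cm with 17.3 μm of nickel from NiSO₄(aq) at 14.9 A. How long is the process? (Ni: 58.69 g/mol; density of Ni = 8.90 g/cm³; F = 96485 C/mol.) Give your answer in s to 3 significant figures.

1570 s

Plated area = 2 × 15.1 × 15.3 = 462.1 cm²
Volume = 462.1 × 17.3×10⁻⁴ cm = 0.7994 cm³
m(Ni) = 0.7994 × 8.90 = 7.115 g
n(Ni) = 7.115 / 58.69 = 0.1212 mol; n(e⁻) = 2 × 0.1212 = 0.2424 mol
Q = 0.2424 × 96485 = 23390 C
t = 23390 / 14.9 = 1570 s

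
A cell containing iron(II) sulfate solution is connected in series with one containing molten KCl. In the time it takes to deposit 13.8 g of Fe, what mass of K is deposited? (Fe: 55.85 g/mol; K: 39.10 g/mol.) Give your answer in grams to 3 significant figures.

19.3 g

n(Fe) = 13.8 / 55.85 = 0.2471 mol
Fe²⁺ + 2e⁻ → Fe, so n(e⁻) = 2 × 0.2471 = 0.4942 mol
Same current for the same time ⇒ same n(e⁻) = 0.4942 mol in both cells.
K⁺ + e⁻ → K, so n(K) = 0.4942 mol
m(K) = 0.4942 × 39.10 = 19.3 g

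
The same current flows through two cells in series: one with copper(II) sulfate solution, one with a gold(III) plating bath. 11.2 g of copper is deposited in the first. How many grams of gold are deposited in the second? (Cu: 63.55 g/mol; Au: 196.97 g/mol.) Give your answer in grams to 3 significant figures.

23.1 g

n(Cu) = 11.2 / 63.55 = 0.1762 mol
Cu²⁺ + 2e⁻ → Cu, so n(e⁻) = 2 × 0.1762 = 0.3524 mol
The cells are in series, so the same charge (and hence the same n(e⁻) = 0.3524 mol) passes through both.
Au³⁺ + 3e⁻ → Au, so n(Au) = 0.3524 / 3 = 0.1175 mol
m(Au) = 0.1175 × 196.97 = 23.1 g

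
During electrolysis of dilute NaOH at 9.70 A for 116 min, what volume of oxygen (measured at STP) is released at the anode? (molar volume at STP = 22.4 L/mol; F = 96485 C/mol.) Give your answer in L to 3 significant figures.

3.92 L

Charge passed = 9.70 × 6960 = 67510 C
n(e⁻) = 67510 / 96485 = 0.6997 mol
2H₂O → O₂ + 4H⁺ + 4e⁻, so n(O₂) = 0.6997 / 4 = 0.1749 mol
V = 0.1749 × 22.4 = 3.918 L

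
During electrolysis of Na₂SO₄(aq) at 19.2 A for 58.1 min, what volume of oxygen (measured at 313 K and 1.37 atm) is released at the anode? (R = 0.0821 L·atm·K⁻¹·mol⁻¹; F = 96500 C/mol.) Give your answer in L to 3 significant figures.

Charge passed = 19.2 × 3486 = 66930 C
n(e⁻) = Q/F = 66930/96500 = 0.6936 mol
2H₂O → O₂ + 4H⁺ + 4e⁻, so n(O₂) = 0.6936 / 4 = 0.1734 mol
V = nRT/P = 0.1734 × 0.0821 × 313 / 1.37 = 3.252 L

3.25 L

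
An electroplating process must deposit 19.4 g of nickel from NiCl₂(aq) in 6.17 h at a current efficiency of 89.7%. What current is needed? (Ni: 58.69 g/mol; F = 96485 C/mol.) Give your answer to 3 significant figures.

n(Ni) = 19.4 / 58.69 = 0.3306 mol
Ni²⁺ + 2e⁻ → Ni, so n(e⁻) = 2 × 0.3306 = 0.6612 mol
Q = 0.6612 × 96485 / 0.897 = 71120 C
I = Q / t = 71120 / 22212 s = 3.20 A

3.20 A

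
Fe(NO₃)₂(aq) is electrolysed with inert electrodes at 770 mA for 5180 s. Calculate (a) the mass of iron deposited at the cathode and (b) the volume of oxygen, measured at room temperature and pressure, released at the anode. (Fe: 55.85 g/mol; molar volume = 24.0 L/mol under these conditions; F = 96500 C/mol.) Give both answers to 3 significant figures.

1.15 g Fe; 0.248 L O₂

Q = 0.770 × 5180 = 3989 C; n(e⁻) = 3989 / 96500 = 0.04134 mol
Cathode: Fe²⁺ + 2e⁻ → Fe → n(Fe) = 0.04134/2 = 0.02067 mol → 1.15 g
Anode: 2H₂O → O₂ + 4H⁺ + 4e⁻ → n(O₂) = 0.04134/4 = 0.01034 mol → 0.248 L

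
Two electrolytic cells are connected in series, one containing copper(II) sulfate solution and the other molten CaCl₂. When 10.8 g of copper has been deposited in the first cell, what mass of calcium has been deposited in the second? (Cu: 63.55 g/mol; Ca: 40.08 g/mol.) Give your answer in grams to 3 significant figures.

6.81 g

n(Cu) = 10.8 / 63.55 = 0.1699 mol
Cu²⁺ + 2e⁻ → Cu, so n(e⁻) = 2 × 0.1699 = 0.3398 mol
Same current for the same time ⇒ same n(e⁻) = 0.3398 mol in both cells.
Ca²⁺ + 2e⁻ → Ca, so n(Ca) = 0.3398 / 2 = 0.1699 mol
m(Ca) = 0.1699 × 40.08 = 6.81 g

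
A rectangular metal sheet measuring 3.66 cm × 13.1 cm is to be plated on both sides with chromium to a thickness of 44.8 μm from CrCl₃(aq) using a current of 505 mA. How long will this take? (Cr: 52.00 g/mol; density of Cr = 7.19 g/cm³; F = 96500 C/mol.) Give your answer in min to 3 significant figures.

Plated area = 2 × 3.66 × 13.1 = 95.89 cm²
Volume = 95.89 × 44.8×10⁻⁴ cm = 0.4296 cm³
m(Cr) = 0.4296 × 7.19 = 3.089 g
n(Cr) = 3.089 / 52.00 = 0.05940 mol; n(e⁻) = 3 × 0.05940 = 0.1782 mol
Q = 0.1782 × 96500 = 17200 C
t = 17200 / 0.505 = 34060 s = 568 min

568 min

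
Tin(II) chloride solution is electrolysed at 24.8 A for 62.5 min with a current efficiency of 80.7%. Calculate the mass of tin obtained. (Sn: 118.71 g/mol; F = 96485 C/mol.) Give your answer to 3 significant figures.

46.2 g

Q = 24.8 × 3750 = 93000 C
n(e⁻) = 93000 / 96485 = 0.9639 mol
Sn²⁺ + 2e⁻ → Sn, so theoretical m(Sn) = 0.4820 × 118.71 = 57.22 g
Actual mass = 80.7% × 57.22 = 46.2 g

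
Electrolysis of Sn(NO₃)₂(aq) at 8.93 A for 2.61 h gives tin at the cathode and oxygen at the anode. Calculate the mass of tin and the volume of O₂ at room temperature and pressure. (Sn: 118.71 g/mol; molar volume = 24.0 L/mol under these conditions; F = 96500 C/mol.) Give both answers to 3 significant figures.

Q = 8.93 × 9396 = 83910 C; n(e⁻) = 83910 / 96500 = 0.8695 mol
Cathode: Sn²⁺ + 2e⁻ → Sn → n(Sn) = 0.8695/2 = 0.4348 mol → 51.6 g
Anode: 2H₂O → O₂ + 4H⁺ + 4e⁻ → n(O₂) = 0.8695/4 = 0.2174 mol → 5.22 L

51.6 g Sn; 5.22 L O₂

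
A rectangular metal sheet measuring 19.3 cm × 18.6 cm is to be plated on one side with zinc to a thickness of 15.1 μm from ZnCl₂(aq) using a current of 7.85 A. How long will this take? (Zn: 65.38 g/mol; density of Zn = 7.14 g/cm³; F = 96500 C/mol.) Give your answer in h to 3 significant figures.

0.404 h

Plated area = 19.3 × 18.6 = 359.0 cm²
Volume = 359.0 × 15.1×10⁻⁴ cm = 0.5421 cm³
m(Zn) = 0.5421 × 7.14 = 3.871 g
n(Zn) = 3.871 / 65.38 = 0.05921 mol; n(e⁻) = 2 × 0.05921 = 0.1184 mol
Q = 0.1184 × 96500 = 11430 C
t = 11430 / 7.85 = 1456 s = 0.404 h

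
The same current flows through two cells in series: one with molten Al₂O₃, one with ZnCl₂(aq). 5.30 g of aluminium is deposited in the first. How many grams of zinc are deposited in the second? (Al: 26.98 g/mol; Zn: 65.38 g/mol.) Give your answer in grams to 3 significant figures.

19.3 g

n(Al) = 5.30 / 26.98 = 0.1964 mol
Al³⁺ + 3e⁻ → Al, so n(e⁻) = 3 × 0.1964 = 0.5892 mol
Same current for the same time ⇒ same n(e⁻) = 0.5892 mol in both cells.
Zn²⁺ + 2e⁻ → Zn, so n(Zn) = 0.5892 / 2 = 0.2946 mol
m(Zn) = 0.2946 × 65.38 = 19.3 g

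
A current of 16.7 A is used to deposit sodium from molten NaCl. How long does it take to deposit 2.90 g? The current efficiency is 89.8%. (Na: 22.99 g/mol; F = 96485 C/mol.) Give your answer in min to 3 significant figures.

n(Na) = 2.90 / 22.99 = 0.1261 mol
Na⁺ + e⁻ → Na, so n(e⁻) = 0.1261 mol
Q = 0.1261 × 96485 / 0.898 = 13550 C
t = Q / I = 13550 / 16.7 = 811.4 s = 13.5 min

13.5 min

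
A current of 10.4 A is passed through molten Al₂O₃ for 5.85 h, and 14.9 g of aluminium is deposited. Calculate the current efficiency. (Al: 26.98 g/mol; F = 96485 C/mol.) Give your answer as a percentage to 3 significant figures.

Q = 10.4 × 21060 = 2.190×10^5 C
n(e⁻) = 2.190×10^5 / 96485 = 2.270 mol
Al³⁺ + 3e⁻ → Al, so theoretical n(Al) = 0.7567 mol → 20.42 g
Efficiency = 14.9 / 20.42 = 0.7297 = 73.0%

73.0%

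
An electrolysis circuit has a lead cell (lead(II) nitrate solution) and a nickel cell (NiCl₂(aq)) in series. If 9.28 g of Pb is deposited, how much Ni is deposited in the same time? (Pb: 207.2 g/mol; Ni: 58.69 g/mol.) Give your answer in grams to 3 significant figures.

n(Pb) = 9.28 / 207.2 = 0.04479 mol
Pb²⁺ + 2e⁻ → Pb, so n(e⁻) = 2 × 0.04479 = 0.08958 mol
Since the cells are in series, n(e⁻) in the Ni cell is also 0.08958 mol.
Ni²⁺ + 2e⁻ → Ni, so n(Ni) = 0.08958 / 2 = 0.04479 mol
m(Ni) = 0.04479 × 58.69 = 2.63 g

2.63 g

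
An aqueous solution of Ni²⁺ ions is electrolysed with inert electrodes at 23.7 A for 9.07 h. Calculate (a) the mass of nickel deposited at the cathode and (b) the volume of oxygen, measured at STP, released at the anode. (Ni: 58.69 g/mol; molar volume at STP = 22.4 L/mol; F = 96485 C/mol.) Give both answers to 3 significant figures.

Q = 23.7 × 32652 = 7.739×10^5 C; n(e⁻) = 7.739×10^5 / 96485 = 8.021 mol
Cathode: Ni²⁺ + 2e⁻ → Ni → n(Ni) = 8.021/2 = 4.011 mol → 235 g
Anode: 2H₂O → O₂ + 4H⁺ + 4e⁻ → n(O₂) = 8.021/4 = 2.005 mol → 44.9 L

235 g Ni; 44.9 L O₂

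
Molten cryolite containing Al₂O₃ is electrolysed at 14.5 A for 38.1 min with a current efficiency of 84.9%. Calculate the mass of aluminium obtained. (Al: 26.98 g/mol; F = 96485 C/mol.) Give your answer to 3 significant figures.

2.62 g

Q = 14.5 × 2286 = 33150 C
n(e⁻) = 33150 / 96485 = 0.3436 mol
Al³⁺ + 3e⁻ → Al, so theoretical m(Al) = 0.1145 × 26.98 = 3.089 g
Actual mass = 84.9% × 3.089 = 2.62 g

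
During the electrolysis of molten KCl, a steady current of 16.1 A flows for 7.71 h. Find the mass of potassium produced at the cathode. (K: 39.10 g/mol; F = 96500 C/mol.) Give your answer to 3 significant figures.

181 g

Q = It = 16.1 × 27756 = 4.469×10^5 C
n(e⁻) = 4.469×10^5 / 96500 = 4.631 mol
K⁺ + e⁻ → K, so n(K) = 4.631 mol
m = 4.631 × 39.10 = 181 g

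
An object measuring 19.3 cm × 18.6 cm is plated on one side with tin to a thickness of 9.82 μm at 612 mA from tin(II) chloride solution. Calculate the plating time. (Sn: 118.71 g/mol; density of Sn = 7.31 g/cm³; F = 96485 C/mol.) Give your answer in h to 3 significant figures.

1.90 h

Plated area = 19.3 × 18.6 = 359.0 cm²
Volume = 359.0 × 9.82×10⁻⁴ cm = 0.3525 cm³
m(Sn) = 0.3525 × 7.31 = 2.577 g
n(Sn) = 2.577 / 118.71 = 0.02171 mol; n(e⁻) = 2 × 0.02171 = 0.04342 mol
Q = 0.04342 × 96485 = 4189 C
t = 4189 / 0.612 = 6845 s = 1.90 h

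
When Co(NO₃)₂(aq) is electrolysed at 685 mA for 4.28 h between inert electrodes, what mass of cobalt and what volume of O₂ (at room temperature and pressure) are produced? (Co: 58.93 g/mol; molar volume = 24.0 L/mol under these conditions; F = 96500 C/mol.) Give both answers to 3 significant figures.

3.22 g Co; 0.656 L O₂

Q = 0.685 × 15408 = 10550 C; n(e⁻) = 10550 / 96500 = 0.1093 mol
Cathode: Co²⁺ + 2e⁻ → Co → n(Co) = 0.1093/2 = 0.05465 mol → 3.22 g
Anode: 2H₂O → O₂ + 4H⁺ + 4e⁻ → n(O₂) = 0.1093/4 = 0.02733 mol → 0.656 L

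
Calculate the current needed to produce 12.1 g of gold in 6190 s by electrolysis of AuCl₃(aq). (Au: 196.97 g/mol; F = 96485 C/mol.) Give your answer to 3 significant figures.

n(Au) = 12.1 / 196.97 = 0.06143 mol
Au³⁺ + 3e⁻ → Au, so n(e⁻) = 3 × 0.06143 = 0.1843 mol
Q = 0.1843 × 96485 = 17780 C
I = Q / t = 17780 / 6190 s = 2.87 A

2.87 A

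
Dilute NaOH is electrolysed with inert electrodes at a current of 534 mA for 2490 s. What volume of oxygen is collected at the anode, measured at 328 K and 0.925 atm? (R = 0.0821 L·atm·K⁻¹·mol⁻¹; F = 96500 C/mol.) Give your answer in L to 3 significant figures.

Q = 0.534 A × 2490 s = 1330 C
n(e⁻) = 1330 / 96500 = 0.01378 mol
2H₂O → O₂ + 4H⁺ + 4e⁻, so n(O₂) = 0.01378 / 4 = 0.003445 mol
V = nRT/P = 0.003445 × 0.0821 × 328 / 0.925 = 0.1003 L

0.100 L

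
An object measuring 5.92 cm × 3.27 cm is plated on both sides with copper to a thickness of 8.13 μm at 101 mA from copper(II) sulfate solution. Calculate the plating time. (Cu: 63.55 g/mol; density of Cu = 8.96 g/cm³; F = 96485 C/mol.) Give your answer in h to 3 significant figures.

Plated area = 2 × 5.92 × 3.27 = 38.72 cm²
Volume = 38.72 × 8.13×10⁻⁴ cm = 0.03148 cm³
m(Cu) = 0.03148 × 8.96 = 0.2821 g
n(Cu) = 0.2821 / 63.55 = 0.004439 mol; n(e⁻) = 2 × 0.004439 = 0.008878 mol
Q = 0.008878 × 96485 = 856.6 C
t = 856.6 / 0.101 = 8481 s = 2.36 h

2.36 h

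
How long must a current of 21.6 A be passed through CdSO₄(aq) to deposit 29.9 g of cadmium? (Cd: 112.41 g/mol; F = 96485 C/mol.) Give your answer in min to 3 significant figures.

n(Cd) = 29.9 / 112.41 = 0.2660 mol
Cd²⁺ + 2e⁻ → Cd, so n(e⁻) = 2 × 0.2660 = 0.5320 mol
Q = 0.5320 × 96485 = 51330 C
t = Q / I = 51330 / 21.6 = 2376 s = 39.6 min

39.6 min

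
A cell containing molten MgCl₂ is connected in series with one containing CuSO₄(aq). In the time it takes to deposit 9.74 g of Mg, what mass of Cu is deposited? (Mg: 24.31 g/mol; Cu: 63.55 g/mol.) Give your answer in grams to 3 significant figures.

25.5 g

n(Mg) = 9.74 / 24.31 = 0.4007 mol
Mg²⁺ + 2e⁻ → Mg, so n(e⁻) = 2 × 0.4007 = 0.8014 mol
Since the cells are in series, n(e⁻) in the Cu cell is also 0.8014 mol.
Cu²⁺ + 2e⁻ → Cu, so n(Cu) = 0.8014 / 2 = 0.4007 mol
m(Cu) = 0.4007 × 63.55 = 25.5 g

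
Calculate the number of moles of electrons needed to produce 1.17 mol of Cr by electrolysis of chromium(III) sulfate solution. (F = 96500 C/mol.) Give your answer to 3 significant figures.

3.51 mol

Cr³⁺ + 3e⁻ → Cr, so n(e⁻) = 3 × 1.17 = 3.510 mol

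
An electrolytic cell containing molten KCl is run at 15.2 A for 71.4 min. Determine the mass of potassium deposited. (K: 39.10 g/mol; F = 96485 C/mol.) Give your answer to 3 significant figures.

Charge passed = 15.2 × 4284 = 65120 C
n(e⁻) = Q/F = 65120/96485 = 0.6749 mol
K⁺ + e⁻ → K, so n(K) = 0.6749 mol
m = 0.6749 × 39.10 = 26.4 g

26.4 g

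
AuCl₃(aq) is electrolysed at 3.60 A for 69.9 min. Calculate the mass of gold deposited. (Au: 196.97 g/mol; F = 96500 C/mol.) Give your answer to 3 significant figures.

Q = 3.60 A × 4194 s = 15100 C
n(e⁻) = 15100 / 96500 = 0.1565 mol
Au³⁺ + 3e⁻ → Au, so n(Au) = 0.1565 / 3 = 0.05217 mol
m = 0.05217 × 196.97 = 10.3 g

10.3 g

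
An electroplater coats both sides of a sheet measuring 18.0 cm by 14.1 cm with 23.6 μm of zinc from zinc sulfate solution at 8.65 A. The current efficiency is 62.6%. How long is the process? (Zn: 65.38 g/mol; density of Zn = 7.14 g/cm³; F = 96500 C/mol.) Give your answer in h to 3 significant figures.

Plated area = 2 × 18.0 × 14.1 = 507.6 cm²
Volume = 507.6 × 23.6×10⁻⁴ cm = 1.198 cm³
m(Zn) = 1.198 × 7.14 = 8.554 g
n(Zn) = 8.554 / 65.38 = 0.1308 mol; n(e⁻) = 2 × 0.1308 = 0.2616 mol
Q = 0.2616 × 96500 / 0.626 = 40330 C
t = 40330 / 8.65 = 4662 s = 1.30 h

1.30 h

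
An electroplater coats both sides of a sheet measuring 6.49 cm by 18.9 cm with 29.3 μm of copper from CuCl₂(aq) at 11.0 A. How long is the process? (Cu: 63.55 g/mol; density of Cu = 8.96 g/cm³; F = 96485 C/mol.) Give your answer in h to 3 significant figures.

0.494 h

Plated area = 2 × 6.49 × 18.9 = 245.3 cm²
Volume = 245.3 × 29.3×10⁻⁴ cm = 0.7187 cm³
m(Cu) = 0.7187 × 8.96 = 6.440 g
n(Cu) = 6.440 / 63.55 = 0.1013 mol; n(e⁻) = 2 × 0.1013 = 0.2026 mol
Q = 0.2026 × 96485 = 19550 C
t = 19550 / 11.0 = 1777 s = 0.494 h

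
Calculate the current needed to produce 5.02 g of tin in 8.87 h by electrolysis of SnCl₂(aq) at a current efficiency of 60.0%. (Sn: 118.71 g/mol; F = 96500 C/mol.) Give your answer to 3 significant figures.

n(Sn) = 5.02 / 118.71 = 0.04229 mol
Sn²⁺ + 2e⁻ → Sn, so n(e⁻) = 2 × 0.04229 = 0.08458 mol
Q = 0.08458 × 96500 / 0.600 = 13600 C
I = Q / t = 13600 / 31932 s = 0.426 A

0.426 A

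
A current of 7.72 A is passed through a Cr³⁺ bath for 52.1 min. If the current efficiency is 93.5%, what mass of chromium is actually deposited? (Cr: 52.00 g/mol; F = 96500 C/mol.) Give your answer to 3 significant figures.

4.05 g

Q = 7.72 × 3126 = 24130 C
n(e⁻) = 24130 / 96500 = 0.2501 mol
Cr³⁺ + 3e⁻ → Cr, so theoretical m(Cr) = 0.08337 × 52.00 = 4.335 g
Actual mass = 93.5% × 4.335 = 4.05 g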